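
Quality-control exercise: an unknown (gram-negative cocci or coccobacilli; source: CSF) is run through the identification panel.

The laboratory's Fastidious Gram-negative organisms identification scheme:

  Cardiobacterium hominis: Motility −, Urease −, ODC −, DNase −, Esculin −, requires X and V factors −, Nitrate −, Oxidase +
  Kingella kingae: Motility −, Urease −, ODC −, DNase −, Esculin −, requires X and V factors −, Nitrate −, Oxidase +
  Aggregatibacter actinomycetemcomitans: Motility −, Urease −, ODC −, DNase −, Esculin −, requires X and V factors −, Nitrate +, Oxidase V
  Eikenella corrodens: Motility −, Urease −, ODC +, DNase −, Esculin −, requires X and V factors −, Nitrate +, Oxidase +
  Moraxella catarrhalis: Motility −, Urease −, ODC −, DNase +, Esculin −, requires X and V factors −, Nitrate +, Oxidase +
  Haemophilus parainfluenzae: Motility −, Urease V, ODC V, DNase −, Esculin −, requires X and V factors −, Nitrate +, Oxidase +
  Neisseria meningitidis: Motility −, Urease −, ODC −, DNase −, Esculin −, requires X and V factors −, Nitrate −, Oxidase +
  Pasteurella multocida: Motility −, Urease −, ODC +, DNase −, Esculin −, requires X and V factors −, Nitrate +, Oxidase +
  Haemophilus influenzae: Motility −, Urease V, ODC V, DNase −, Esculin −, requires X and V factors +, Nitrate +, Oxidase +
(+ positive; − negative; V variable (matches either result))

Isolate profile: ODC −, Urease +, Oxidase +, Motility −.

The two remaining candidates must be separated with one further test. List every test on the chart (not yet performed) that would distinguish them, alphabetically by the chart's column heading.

Oxidase +: all 9 remaining candidates are consistent.
ODC −: excludes Eikenella corrodens, Pasteurella multocida — 7 left.
Motility −: all 7 remaining candidates are consistent.
Urease +: excludes 5 organisms — 2 left.
Two candidates remain: Haemophilus influenzae and Haemophilus parainfluenzae.
  DNase: − vs − — same for both, does not separate.
  Esculin: − vs − — same for both, does not separate.
  requires X and V factors: Haemophilus influenzae +, Haemophilus parainfluenzae − — discriminates.
  Nitrate: + vs + — same for both, does not separate.

requires X and V factors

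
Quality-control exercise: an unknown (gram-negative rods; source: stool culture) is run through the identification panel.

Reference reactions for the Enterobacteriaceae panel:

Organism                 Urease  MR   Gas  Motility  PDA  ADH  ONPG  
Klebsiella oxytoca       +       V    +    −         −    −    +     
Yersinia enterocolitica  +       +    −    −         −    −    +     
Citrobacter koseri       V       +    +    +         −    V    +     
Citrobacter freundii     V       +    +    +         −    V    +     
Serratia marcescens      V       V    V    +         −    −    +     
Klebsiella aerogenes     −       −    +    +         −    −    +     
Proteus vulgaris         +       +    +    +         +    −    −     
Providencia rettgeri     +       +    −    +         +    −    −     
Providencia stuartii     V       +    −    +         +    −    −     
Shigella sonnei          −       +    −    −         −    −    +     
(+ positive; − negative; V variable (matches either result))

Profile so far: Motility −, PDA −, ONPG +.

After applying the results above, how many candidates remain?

3

Motility −: excludes 7 organisms — 3 left.
ONPG +: all 3 remaining candidates are consistent.
PDA −: all 3 remaining candidates are consistent.
Still consistent: Klebsiella oxytoca, Shigella sonnei, Yersinia enterocolitica.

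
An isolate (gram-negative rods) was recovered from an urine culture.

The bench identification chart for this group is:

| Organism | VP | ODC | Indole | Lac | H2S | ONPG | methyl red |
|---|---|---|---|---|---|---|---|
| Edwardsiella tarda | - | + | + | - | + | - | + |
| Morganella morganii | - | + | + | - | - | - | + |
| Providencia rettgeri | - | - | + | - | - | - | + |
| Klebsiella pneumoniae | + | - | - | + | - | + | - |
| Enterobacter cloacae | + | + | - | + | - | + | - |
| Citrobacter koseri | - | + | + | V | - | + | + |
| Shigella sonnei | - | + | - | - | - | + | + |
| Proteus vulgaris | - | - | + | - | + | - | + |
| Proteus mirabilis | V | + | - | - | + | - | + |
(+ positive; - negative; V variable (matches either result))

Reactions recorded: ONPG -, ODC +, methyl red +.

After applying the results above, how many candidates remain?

ONPG -: excludes Klebsiella pneumoniae, Enterobacter cloacae, Citrobacter koseri, Shigella sonnei — 5 left.
methyl red +: all 5 remaining candidates are consistent.
ODC +: excludes Providencia rettgeri, Proteus vulgaris — 3 left.
Still consistent: Edwardsiella tarda, Morganella morganii, Proteus mirabilis.

3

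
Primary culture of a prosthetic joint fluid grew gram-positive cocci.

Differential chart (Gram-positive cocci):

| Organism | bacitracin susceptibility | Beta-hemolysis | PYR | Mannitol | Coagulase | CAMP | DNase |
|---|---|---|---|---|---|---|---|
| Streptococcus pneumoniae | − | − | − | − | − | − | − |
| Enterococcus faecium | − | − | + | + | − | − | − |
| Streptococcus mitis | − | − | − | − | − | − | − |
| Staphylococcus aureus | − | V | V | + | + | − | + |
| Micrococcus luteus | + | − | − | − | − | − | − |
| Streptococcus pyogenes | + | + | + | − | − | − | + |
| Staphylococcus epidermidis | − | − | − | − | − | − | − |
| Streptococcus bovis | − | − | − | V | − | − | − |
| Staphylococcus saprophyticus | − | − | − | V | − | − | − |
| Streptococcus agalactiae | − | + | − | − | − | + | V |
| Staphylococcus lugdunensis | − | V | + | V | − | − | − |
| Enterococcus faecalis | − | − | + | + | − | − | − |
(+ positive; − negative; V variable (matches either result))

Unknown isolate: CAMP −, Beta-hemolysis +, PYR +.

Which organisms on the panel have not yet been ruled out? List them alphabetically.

PYR +: excludes 7 organisms — 5 left.
Beta-hemolysis +: excludes Enterococcus faecium, Enterococcus faecalis — 3 left.
CAMP −: all 3 remaining candidates are consistent.

Staphylococcus aureus, Staphylococcus lugdunensis, Streptococcus pyogenes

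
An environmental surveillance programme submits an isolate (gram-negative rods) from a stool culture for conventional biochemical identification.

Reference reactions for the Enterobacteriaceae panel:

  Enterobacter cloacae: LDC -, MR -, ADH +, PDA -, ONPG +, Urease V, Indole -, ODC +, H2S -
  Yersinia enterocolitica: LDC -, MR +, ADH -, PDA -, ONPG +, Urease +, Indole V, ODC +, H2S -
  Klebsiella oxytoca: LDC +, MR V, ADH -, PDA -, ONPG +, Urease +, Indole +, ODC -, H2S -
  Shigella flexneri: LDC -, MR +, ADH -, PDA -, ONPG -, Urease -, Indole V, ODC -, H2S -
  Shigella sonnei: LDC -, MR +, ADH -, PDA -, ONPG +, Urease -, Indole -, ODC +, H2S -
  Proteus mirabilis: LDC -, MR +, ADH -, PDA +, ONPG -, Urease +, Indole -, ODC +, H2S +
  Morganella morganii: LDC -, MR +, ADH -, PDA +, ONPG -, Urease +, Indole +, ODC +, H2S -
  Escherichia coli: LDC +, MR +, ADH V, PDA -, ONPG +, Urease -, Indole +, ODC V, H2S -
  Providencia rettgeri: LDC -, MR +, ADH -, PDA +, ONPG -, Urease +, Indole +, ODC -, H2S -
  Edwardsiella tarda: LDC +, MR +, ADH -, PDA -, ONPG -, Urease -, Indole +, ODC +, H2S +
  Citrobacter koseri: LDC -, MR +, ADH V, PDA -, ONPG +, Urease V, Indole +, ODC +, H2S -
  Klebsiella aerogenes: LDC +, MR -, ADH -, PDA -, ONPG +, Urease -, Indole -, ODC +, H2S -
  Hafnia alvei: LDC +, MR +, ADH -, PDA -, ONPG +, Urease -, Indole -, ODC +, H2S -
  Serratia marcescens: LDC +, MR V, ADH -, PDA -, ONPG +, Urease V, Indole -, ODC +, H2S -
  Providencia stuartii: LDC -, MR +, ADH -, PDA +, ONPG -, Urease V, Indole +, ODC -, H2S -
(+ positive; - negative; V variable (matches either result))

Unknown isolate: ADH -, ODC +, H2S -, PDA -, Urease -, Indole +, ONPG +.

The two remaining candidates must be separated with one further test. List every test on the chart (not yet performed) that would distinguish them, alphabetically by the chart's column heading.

ODC +: excludes Klebsiella oxytoca, Shigella flexneri, Providencia rettgeri, Providencia stuartii — 11 left.
H2S -: excludes Proteus mirabilis, Edwardsiella tarda — 9 left.
ONPG +: excludes Morganella morganii — 8 left.
ADH -: excludes Enterobacter cloacae — 7 left.
Indole +: excludes Shigella sonnei, Klebsiella aerogenes, Hafnia alvei, Serratia marcescens — 3 left.
PDA -: all 3 remaining candidates are consistent.
Urease -: excludes Yersinia enterocolitica — 2 left.
Two candidates remain: Citrobacter koseri and Escherichia coli.
  LDC: Citrobacter koseri -, Escherichia coli + — discriminates.
  MR: + vs + — same for both, does not separate.

LDC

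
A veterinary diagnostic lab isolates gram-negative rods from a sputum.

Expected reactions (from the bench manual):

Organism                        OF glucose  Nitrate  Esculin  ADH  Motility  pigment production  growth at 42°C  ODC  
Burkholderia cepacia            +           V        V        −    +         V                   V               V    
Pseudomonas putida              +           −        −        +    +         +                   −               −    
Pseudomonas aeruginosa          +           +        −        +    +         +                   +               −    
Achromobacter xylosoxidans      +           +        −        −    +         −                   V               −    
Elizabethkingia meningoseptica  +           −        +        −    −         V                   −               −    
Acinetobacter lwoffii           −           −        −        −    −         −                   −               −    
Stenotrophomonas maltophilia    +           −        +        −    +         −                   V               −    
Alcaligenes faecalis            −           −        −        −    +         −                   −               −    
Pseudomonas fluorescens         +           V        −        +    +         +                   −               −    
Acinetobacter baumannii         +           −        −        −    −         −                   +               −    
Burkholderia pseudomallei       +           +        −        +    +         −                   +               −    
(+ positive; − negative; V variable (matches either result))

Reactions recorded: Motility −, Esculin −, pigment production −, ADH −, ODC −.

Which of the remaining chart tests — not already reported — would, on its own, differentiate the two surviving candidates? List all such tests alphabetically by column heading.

growth at 42°C, OF glucose

ODC −: all 11 remaining candidates are consistent.
pigment production −: excludes Pseudomonas putida, Pseudomonas aeruginosa, Pseudomonas fluorescens — 8 left.
ADH −: excludes Burkholderia pseudomallei — 7 left.
Esculin −: excludes Elizabethkingia meningoseptica, Stenotrophomonas maltophilia — 5 left.
Motility −: excludes Burkholderia cepacia, Achromobacter xylosoxidans, Alcaligenes faecalis — 2 left.
Two candidates remain: Acinetobacter baumannii and Acinetobacter lwoffii.
  OF glucose: Acinetobacter baumannii +, Acinetobacter lwoffii − — discriminates.
  Nitrate: − vs − — same for both, does not separate.
  growth at 42°C: Acinetobacter baumannii +, Acinetobacter lwoffii − — discriminates.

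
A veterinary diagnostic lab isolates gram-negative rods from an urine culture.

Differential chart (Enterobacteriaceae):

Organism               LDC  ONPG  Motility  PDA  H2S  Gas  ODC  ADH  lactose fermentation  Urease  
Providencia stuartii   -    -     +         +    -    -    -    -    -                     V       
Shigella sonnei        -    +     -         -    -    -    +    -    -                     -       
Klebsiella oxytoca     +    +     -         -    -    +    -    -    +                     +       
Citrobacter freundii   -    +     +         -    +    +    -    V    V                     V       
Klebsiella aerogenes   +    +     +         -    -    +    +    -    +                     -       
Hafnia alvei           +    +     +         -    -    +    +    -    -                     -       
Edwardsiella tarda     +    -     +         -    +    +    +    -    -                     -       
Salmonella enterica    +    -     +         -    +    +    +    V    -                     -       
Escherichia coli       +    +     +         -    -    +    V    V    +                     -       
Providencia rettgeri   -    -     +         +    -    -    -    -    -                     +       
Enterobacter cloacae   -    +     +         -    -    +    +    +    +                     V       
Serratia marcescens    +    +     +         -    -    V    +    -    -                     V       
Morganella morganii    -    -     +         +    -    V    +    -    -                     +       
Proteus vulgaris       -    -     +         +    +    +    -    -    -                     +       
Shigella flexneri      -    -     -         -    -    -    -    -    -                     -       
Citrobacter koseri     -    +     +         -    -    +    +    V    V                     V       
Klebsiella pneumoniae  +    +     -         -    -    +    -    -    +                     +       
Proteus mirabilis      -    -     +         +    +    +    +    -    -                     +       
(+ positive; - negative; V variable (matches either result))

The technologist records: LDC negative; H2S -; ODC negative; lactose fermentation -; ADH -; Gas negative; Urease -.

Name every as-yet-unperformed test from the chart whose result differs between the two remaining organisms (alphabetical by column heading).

LDC -: excludes 8 organisms — 10 left.
ODC -: excludes 5 organisms — 5 left.
Gas -: excludes Citrobacter freundii, Proteus vulgaris — 3 left.
lactose fermentation -: all 3 remaining candidates are consistent.
ADH -: all 3 remaining candidates are consistent.
H2S -: all 3 remaining candidates are consistent.
Urease -: excludes Providencia rettgeri — 2 left.
Two candidates remain: Providencia stuartii and Shigella flexneri.
  ONPG: - vs - — same for both, does not separate.
  Motility: Providencia stuartii +, Shigella flexneri - — discriminates.
  PDA: Providencia stuartii +, Shigella flexneri - — discriminates.

Motility, PDA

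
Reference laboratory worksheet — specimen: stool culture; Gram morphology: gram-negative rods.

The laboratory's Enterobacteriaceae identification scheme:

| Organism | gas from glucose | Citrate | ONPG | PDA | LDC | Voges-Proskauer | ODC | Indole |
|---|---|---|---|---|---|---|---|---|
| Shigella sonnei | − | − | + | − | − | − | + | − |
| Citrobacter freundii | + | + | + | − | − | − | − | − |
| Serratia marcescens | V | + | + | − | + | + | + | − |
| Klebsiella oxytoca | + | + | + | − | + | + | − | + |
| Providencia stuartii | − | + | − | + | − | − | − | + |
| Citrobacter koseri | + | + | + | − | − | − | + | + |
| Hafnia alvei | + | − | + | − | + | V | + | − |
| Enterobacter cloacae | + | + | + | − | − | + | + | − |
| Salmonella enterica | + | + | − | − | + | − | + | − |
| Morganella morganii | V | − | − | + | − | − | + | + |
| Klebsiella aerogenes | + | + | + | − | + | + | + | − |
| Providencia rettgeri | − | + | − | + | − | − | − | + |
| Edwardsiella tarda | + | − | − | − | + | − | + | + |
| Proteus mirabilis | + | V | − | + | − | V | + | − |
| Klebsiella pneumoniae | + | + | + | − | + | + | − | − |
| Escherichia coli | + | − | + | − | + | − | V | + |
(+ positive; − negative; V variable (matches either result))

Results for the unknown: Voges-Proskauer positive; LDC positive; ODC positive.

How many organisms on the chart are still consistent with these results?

LDC +: excludes 8 organisms — 8 left.
Voges-Proskauer +: excludes Salmonella enterica, Edwardsiella tarda, Escherichia coli — 5 left.
ODC +: excludes Klebsiella oxytoca, Klebsiella pneumoniae — 3 left.
Still consistent: Hafnia alvei, Klebsiella aerogenes, Serratia marcescens.

3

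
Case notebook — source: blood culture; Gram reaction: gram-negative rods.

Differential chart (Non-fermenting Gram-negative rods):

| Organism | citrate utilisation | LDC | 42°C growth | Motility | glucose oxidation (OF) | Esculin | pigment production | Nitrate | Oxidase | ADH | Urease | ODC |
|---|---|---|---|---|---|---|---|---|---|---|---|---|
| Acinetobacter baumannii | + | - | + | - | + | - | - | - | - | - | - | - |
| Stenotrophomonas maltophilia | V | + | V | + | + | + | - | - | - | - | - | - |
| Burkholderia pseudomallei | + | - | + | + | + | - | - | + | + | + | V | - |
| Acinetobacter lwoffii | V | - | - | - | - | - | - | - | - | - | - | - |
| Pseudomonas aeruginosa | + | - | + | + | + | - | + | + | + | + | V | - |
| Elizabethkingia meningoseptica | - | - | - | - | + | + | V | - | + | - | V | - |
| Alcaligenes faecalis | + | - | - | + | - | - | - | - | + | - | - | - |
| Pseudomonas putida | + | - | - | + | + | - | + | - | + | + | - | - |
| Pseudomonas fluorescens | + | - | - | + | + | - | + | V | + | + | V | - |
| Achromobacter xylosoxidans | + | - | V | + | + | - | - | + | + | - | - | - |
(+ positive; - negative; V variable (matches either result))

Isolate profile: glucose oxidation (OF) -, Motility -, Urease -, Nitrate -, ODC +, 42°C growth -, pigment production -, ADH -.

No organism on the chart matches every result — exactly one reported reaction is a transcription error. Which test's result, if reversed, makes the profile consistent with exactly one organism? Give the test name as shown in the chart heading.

As reported, no row in the chart matches all 8 reactions.
Reversing Urease → still no organism matches.
Reversing ADH → still no organism matches.
Reversing 42°C growth → still no organism matches.
Reversing pigment production → still no organism matches.
Reversing ODC (to -) → unique match: Acinetobacter lwoffii.
Reversing Motility → still no organism matches.
Reversing glucose oxidation (OF) → still no organism matches.
Reversing Nitrate → still no organism matches.

ODC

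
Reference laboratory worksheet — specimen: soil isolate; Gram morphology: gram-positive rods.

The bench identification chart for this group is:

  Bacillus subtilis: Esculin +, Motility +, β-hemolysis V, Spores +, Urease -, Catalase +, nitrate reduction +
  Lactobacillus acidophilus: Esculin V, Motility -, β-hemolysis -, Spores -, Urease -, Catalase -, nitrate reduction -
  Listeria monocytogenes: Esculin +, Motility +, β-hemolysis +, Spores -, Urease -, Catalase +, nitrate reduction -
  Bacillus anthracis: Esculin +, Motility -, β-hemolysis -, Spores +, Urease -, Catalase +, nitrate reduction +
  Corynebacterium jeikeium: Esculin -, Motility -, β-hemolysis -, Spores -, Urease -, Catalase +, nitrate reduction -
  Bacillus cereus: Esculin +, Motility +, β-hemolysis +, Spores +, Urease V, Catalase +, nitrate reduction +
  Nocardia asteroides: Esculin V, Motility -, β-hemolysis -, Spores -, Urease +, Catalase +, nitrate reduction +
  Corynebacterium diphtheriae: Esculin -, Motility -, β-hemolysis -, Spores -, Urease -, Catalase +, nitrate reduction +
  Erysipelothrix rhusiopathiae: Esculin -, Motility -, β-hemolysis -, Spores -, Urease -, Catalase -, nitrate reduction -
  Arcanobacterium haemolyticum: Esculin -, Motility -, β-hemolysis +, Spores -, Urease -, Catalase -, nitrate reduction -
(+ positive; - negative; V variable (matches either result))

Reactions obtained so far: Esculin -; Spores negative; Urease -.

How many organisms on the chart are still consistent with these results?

5

Urease -: excludes Nocardia asteroides — 9 left.
Spores -: excludes Bacillus subtilis, Bacillus anthracis, Bacillus cereus — 6 left.
Esculin -: excludes Listeria monocytogenes — 5 left.
Still consistent: Arcanobacterium haemolyticum, Corynebacterium diphtheriae, Corynebacterium jeikeium, Erysipelothrix rhusiopathiae, Lactobacillus acidophilus.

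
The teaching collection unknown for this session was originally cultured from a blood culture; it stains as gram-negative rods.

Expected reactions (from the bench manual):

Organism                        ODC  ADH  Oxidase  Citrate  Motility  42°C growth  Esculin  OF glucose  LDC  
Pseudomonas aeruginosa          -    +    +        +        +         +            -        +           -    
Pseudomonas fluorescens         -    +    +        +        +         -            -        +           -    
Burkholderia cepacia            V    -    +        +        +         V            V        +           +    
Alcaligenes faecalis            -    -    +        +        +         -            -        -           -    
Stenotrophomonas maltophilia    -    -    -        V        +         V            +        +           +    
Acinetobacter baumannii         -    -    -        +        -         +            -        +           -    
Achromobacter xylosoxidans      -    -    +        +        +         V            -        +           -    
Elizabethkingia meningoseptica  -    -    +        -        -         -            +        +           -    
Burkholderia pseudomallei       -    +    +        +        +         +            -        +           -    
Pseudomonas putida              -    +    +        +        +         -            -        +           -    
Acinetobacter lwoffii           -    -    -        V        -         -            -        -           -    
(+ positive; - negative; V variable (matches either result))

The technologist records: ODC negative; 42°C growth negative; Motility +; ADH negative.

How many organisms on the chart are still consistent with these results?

ODC -: all 11 remaining candidates are consistent.
42°C growth -: excludes Pseudomonas aeruginosa, Acinetobacter baumannii, Burkholderia pseudomallei — 8 left.
Motility +: excludes Elizabethkingia meningoseptica, Acinetobacter lwoffii — 6 left.
ADH -: excludes Pseudomonas fluorescens, Pseudomonas putida — 4 left.
Still consistent: Achromobacter xylosoxidans, Alcaligenes faecalis, Burkholderia cepacia, Stenotrophomonas maltophilia.

4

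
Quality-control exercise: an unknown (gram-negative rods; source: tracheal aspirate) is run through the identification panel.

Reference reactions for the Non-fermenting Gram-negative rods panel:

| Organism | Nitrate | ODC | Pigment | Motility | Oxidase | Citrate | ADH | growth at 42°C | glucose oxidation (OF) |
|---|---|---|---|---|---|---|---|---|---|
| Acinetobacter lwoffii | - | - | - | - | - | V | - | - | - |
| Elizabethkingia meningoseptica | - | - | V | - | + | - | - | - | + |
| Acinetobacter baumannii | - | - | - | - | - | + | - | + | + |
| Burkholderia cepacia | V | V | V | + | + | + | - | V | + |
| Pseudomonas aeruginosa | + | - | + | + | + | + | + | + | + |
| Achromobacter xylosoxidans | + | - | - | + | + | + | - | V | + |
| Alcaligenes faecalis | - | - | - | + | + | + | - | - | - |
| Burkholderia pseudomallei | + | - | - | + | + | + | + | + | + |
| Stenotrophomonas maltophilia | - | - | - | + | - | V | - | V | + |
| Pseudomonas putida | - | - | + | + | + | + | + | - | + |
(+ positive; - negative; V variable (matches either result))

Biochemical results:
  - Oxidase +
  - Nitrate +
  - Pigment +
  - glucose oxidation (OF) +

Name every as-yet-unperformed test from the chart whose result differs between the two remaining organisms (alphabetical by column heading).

Oxidase +: excludes Acinetobacter lwoffii, Acinetobacter baumannii, Stenotrophomonas maltophilia — 7 left.
Nitrate +: excludes Elizabethkingia meningoseptica, Alcaligenes faecalis, Pseudomonas putida — 4 left.
glucose oxidation (OF) +: all 4 remaining candidates are consistent.
Pigment +: excludes Achromobacter xylosoxidans, Burkholderia pseudomallei — 2 left.
Two candidates remain: Burkholderia cepacia and Pseudomonas aeruginosa.
  ODC: V vs - — variable for at least one, does not separate.
  Motility: + vs + — same for both, does not separate.
  Citrate: + vs + — same for both, does not separate.
  ADH: Burkholderia cepacia -, Pseudomonas aeruginosa + — discriminates.
  growth at 42°C: V vs + — variable for at least one, does not separate.

ADH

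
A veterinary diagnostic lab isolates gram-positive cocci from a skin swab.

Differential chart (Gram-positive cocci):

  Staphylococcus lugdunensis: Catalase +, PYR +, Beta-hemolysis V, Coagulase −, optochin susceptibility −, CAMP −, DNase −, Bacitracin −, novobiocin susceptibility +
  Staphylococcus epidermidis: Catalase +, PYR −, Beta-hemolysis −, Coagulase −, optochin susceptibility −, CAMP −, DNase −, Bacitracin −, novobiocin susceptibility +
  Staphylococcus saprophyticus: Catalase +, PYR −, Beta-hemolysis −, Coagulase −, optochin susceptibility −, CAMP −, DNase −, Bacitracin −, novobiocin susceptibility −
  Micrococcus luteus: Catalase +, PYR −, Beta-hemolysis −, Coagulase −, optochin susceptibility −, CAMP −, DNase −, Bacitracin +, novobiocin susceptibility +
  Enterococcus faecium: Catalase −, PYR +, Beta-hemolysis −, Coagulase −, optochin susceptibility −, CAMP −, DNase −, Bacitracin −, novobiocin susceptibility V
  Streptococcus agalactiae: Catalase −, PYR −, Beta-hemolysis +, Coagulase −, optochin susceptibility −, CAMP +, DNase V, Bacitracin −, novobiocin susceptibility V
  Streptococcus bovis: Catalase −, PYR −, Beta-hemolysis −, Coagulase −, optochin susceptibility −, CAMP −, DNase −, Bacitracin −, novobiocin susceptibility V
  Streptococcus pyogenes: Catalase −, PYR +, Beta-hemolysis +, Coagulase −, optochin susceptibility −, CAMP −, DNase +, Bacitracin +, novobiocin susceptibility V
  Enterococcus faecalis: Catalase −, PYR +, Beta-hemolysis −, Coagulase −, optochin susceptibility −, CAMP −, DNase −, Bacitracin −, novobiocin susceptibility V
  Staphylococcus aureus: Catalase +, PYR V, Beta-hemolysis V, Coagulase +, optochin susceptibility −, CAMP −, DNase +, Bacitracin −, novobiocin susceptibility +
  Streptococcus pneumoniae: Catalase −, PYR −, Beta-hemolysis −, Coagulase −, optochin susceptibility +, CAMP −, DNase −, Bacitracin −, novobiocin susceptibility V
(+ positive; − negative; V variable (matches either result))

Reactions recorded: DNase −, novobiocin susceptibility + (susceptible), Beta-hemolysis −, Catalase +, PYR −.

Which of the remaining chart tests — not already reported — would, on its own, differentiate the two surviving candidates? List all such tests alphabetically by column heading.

Bacitracin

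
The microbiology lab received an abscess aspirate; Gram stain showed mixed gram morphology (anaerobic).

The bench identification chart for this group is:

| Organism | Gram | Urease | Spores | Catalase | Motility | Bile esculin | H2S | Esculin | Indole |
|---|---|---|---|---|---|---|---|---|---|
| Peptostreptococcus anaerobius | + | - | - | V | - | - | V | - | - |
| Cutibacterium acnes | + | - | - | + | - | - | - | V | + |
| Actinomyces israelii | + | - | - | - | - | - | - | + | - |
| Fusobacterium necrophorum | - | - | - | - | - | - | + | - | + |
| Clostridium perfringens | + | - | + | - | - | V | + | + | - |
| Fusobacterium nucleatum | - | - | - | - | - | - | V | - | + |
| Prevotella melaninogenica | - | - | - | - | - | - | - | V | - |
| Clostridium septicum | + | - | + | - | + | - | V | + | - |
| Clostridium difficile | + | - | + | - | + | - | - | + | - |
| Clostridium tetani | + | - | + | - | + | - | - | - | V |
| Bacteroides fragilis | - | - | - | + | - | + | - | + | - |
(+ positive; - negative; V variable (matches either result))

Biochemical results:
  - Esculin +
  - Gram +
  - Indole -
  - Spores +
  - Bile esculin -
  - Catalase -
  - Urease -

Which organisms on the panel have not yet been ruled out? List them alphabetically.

Clostridium difficile, Clostridium perfringens, Clostridium septicum

Bile esculin -: excludes Bacteroides fragilis — 10 left.
Gram +: excludes Fusobacterium necrophorum, Fusobacterium nucleatum, Prevotella melaninogenica — 7 left.
Spores +: excludes Peptostreptococcus anaerobius, Cutibacterium acnes, Actinomyces israelii — 4 left.
Catalase -: all 4 remaining candidates are consistent.
Indole -: all 4 remaining candidates are consistent.
Urease -: all 4 remaining candidates are consistent.
Esculin +: excludes Clostridium tetani — 3 left.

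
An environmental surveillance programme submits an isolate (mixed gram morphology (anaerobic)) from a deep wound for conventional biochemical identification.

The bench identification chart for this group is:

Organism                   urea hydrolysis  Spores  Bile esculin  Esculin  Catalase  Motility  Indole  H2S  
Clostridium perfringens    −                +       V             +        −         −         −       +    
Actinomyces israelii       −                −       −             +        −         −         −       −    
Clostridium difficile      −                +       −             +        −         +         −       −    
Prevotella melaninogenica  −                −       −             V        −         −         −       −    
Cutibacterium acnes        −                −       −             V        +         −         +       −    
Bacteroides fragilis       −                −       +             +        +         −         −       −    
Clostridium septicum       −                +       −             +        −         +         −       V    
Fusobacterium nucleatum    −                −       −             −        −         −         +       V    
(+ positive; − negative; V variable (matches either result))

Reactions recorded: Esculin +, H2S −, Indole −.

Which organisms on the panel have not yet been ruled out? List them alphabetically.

H2S −: excludes Clostridium perfringens — 7 left.
Esculin +: excludes Fusobacterium nucleatum — 6 left.
Indole −: excludes Cutibacterium acnes — 5 left.

Actinomyces israelii, Bacteroides fragilis, Clostridium difficile, Clostridium septicum, Prevotella melaninogenica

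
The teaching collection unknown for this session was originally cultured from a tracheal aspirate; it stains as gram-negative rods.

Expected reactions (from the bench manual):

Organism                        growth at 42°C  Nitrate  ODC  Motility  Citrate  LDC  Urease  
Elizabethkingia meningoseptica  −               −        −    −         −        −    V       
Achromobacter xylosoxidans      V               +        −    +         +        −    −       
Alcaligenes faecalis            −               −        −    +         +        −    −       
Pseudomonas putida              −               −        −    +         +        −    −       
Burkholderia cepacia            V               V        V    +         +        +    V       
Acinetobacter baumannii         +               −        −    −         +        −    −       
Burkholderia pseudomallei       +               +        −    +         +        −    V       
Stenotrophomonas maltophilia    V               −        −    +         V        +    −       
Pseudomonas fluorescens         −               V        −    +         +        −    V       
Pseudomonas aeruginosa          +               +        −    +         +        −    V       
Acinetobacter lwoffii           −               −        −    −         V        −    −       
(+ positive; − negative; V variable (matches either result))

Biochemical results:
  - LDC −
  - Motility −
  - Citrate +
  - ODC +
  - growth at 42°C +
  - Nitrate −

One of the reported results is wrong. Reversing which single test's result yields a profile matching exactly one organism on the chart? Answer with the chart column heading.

ODC

As reported, no row in the chart matches all 6 reactions.
Reversing ODC (to −) → unique match: Acinetobacter baumannii.
Reversing Nitrate → still no organism matches.
Reversing growth at 42°C → still no organism matches.
Reversing LDC → still no organism matches.
Reversing Motility → still no organism matches.
Reversing Citrate → still no organism matches.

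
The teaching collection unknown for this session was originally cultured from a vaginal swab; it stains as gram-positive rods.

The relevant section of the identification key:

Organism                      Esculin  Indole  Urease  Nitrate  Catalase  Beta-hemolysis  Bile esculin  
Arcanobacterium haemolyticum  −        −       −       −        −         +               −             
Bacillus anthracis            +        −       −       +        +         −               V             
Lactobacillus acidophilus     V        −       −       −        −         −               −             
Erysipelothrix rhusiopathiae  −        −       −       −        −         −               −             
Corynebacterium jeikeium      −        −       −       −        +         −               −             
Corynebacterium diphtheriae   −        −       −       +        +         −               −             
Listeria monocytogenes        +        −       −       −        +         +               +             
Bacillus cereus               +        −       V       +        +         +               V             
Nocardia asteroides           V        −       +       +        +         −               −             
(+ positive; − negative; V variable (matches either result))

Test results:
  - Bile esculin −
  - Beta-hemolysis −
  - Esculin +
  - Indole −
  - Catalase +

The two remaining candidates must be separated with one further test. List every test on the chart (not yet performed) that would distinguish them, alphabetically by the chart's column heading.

Indole −: all 9 remaining candidates are consistent.
Esculin +: excludes Arcanobacterium haemolyticum, Erysipelothrix rhusiopathiae, Corynebacterium jeikeium, Corynebacterium diphtheriae — 5 left.
Bile esculin −: excludes Listeria monocytogenes — 4 left.
Catalase +: excludes Lactobacillus acidophilus — 3 left.
Beta-hemolysis −: excludes Bacillus cereus — 2 left.
Two candidates remain: Bacillus anthracis and Nocardia asteroides.
  Urease: Bacillus anthracis −, Nocardia asteroides + — discriminates.
  Nitrate: + vs + — same for both, does not separate.

Urease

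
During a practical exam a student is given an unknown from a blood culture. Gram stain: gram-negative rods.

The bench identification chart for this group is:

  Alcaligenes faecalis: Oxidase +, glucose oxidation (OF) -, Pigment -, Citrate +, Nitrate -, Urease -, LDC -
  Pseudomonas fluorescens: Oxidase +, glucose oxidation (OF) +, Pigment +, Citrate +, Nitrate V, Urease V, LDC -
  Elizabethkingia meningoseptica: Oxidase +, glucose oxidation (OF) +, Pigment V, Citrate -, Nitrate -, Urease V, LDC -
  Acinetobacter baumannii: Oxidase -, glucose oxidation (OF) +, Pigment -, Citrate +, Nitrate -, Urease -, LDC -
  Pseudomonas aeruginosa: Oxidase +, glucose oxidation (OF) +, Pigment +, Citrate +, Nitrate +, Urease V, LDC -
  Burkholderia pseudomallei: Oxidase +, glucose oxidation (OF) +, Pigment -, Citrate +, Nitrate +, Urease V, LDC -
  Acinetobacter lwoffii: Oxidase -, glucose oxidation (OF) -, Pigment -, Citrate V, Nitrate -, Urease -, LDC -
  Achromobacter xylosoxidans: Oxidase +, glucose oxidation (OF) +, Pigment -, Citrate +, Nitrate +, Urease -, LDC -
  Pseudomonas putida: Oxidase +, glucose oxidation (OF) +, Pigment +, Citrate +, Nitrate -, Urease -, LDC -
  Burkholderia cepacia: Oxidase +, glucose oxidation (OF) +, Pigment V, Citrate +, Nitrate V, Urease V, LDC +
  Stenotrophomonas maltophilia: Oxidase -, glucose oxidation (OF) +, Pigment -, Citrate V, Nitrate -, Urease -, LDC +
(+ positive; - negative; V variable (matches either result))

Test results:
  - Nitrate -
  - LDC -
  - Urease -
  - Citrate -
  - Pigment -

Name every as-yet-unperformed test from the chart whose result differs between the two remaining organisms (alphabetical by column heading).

glucose oxidation (OF), Oxidase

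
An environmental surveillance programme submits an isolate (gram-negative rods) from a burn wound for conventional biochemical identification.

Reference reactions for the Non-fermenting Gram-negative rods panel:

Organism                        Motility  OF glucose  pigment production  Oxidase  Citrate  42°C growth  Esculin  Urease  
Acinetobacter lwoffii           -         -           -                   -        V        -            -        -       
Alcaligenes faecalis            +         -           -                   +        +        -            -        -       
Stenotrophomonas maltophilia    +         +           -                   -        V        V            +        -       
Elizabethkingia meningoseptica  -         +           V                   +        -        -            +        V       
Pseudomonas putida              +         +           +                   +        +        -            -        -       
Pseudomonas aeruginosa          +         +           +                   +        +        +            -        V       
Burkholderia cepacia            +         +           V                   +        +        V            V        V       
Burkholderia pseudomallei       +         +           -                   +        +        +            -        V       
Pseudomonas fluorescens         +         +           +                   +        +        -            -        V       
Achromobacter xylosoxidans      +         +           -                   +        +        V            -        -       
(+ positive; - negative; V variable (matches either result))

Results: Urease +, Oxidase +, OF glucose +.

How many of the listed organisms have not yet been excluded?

OF glucose +: excludes Acinetobacter lwoffii, Alcaligenes faecalis — 8 left.
Urease +: excludes Stenotrophomonas maltophilia, Pseudomonas putida, Achromobacter xylosoxidans — 5 left.
Oxidase +: all 5 remaining candidates are consistent.
Still consistent: Burkholderia cepacia, Burkholderia pseudomallei, Elizabethkingia meningoseptica, Pseudomonas aeruginosa, Pseudomonas fluorescens.

5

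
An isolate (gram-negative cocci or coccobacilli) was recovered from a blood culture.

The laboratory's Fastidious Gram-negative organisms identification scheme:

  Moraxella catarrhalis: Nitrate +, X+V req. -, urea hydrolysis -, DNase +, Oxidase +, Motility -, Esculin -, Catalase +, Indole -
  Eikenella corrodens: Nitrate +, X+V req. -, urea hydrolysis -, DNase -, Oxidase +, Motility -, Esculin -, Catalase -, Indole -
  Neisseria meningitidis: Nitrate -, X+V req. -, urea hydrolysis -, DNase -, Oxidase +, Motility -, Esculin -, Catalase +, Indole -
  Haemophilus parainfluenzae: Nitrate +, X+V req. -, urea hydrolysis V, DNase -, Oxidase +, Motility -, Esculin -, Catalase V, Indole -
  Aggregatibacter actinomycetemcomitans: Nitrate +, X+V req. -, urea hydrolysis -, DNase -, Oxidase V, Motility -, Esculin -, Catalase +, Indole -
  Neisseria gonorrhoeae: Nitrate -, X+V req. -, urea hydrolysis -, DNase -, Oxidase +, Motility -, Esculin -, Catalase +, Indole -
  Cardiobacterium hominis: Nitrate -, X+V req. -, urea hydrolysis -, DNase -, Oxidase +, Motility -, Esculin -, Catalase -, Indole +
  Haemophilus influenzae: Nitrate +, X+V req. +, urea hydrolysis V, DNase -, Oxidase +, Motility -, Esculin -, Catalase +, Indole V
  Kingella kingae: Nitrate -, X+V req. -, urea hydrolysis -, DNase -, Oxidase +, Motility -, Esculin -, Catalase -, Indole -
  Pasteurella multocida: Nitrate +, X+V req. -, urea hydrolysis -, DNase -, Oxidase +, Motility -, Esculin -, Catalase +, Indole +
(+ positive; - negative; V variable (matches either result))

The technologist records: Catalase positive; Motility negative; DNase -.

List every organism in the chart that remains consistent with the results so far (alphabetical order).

Aggregatibacter actinomycetemcomitans, Haemophilus influenzae, Haemophilus parainfluenzae, Neisseria gonorrhoeae, Neisseria meningitidis, Pasteurella multocida

Motility -: all 10 remaining candidates are consistent.
DNase -: excludes Moraxella catarrhalis — 9 left.
Catalase +: excludes Eikenella corrodens, Cardiobacterium hominis, Kingella kingae — 6 left.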